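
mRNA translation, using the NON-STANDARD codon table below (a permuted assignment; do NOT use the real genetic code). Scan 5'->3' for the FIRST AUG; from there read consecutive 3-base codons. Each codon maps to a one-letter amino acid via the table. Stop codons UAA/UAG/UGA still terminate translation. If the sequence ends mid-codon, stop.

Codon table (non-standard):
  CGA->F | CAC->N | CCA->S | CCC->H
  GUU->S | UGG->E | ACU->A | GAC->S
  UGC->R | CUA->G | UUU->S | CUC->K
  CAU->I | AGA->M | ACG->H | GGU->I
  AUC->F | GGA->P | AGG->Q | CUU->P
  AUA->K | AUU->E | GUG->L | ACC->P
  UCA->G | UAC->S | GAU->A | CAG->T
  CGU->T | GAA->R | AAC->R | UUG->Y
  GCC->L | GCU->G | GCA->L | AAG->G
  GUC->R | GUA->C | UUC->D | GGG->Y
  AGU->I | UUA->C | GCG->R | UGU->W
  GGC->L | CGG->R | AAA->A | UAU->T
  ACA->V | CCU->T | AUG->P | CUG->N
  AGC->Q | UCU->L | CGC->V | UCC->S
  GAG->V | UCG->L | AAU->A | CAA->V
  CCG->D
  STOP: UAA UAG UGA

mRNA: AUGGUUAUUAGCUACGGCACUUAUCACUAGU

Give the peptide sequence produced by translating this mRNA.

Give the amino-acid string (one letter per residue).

Answer: PSEQSLATN

Derivation:
start AUG at pos 0
pos 0: AUG -> P; peptide=P
pos 3: GUU -> S; peptide=PS
pos 6: AUU -> E; peptide=PSE
pos 9: AGC -> Q; peptide=PSEQ
pos 12: UAC -> S; peptide=PSEQS
pos 15: GGC -> L; peptide=PSEQSL
pos 18: ACU -> A; peptide=PSEQSLA
pos 21: UAU -> T; peptide=PSEQSLAT
pos 24: CAC -> N; peptide=PSEQSLATN
pos 27: UAG -> STOP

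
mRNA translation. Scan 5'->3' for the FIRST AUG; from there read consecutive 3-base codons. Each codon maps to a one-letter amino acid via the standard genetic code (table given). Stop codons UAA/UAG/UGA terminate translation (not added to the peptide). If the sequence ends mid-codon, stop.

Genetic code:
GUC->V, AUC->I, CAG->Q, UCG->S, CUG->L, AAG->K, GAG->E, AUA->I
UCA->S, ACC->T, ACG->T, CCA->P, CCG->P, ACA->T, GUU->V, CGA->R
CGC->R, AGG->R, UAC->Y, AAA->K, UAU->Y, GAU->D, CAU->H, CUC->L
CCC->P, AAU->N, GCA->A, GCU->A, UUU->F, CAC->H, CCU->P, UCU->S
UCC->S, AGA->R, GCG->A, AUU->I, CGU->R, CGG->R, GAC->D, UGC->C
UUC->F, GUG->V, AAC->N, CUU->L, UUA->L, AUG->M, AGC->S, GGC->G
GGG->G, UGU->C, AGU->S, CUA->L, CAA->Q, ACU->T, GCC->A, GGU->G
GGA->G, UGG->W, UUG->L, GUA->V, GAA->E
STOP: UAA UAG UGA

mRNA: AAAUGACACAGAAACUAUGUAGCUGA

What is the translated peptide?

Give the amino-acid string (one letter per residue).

Answer: MTQKLCS

Derivation:
start AUG at pos 2
pos 2: AUG -> M; peptide=M
pos 5: ACA -> T; peptide=MT
pos 8: CAG -> Q; peptide=MTQ
pos 11: AAA -> K; peptide=MTQK
pos 14: CUA -> L; peptide=MTQKL
pos 17: UGU -> C; peptide=MTQKLC
pos 20: AGC -> S; peptide=MTQKLCS
pos 23: UGA -> STOP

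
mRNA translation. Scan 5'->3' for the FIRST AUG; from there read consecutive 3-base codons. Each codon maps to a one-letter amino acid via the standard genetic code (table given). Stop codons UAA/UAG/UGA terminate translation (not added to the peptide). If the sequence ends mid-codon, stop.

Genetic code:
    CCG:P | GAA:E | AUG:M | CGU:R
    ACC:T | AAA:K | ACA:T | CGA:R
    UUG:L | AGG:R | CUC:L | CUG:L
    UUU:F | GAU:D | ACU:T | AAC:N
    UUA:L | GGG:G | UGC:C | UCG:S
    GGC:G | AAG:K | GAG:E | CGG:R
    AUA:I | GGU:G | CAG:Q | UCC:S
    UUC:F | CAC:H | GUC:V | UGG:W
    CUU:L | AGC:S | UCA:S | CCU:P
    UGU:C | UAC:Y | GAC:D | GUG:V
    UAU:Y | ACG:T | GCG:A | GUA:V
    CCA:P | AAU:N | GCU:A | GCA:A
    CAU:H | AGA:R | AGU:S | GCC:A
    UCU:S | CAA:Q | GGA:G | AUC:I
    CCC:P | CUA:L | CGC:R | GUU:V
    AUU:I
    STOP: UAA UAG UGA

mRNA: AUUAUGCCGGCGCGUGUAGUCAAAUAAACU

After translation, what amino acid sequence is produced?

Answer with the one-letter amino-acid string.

start AUG at pos 3
pos 3: AUG -> M; peptide=M
pos 6: CCG -> P; peptide=MP
pos 9: GCG -> A; peptide=MPA
pos 12: CGU -> R; peptide=MPAR
pos 15: GUA -> V; peptide=MPARV
pos 18: GUC -> V; peptide=MPARVV
pos 21: AAA -> K; peptide=MPARVVK
pos 24: UAA -> STOP

Answer: MPARVVK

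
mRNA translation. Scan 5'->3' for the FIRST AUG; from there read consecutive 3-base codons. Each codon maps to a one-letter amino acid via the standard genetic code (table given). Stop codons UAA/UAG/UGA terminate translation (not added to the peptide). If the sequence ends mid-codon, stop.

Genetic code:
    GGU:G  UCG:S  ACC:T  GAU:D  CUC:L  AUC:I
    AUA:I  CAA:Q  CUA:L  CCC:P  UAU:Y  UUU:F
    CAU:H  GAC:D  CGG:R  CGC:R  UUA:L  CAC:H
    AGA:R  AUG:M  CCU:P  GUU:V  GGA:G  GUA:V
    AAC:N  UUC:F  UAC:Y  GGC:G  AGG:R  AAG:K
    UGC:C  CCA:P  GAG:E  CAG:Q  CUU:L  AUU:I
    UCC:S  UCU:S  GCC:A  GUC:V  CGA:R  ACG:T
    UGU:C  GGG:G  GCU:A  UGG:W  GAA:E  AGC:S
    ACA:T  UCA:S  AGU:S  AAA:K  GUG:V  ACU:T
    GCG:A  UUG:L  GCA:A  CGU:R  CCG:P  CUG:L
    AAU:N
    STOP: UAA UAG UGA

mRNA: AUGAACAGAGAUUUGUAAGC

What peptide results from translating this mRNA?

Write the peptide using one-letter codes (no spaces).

Answer: MNRDL

Derivation:
start AUG at pos 0
pos 0: AUG -> M; peptide=M
pos 3: AAC -> N; peptide=MN
pos 6: AGA -> R; peptide=MNR
pos 9: GAU -> D; peptide=MNRD
pos 12: UUG -> L; peptide=MNRDL
pos 15: UAA -> STOP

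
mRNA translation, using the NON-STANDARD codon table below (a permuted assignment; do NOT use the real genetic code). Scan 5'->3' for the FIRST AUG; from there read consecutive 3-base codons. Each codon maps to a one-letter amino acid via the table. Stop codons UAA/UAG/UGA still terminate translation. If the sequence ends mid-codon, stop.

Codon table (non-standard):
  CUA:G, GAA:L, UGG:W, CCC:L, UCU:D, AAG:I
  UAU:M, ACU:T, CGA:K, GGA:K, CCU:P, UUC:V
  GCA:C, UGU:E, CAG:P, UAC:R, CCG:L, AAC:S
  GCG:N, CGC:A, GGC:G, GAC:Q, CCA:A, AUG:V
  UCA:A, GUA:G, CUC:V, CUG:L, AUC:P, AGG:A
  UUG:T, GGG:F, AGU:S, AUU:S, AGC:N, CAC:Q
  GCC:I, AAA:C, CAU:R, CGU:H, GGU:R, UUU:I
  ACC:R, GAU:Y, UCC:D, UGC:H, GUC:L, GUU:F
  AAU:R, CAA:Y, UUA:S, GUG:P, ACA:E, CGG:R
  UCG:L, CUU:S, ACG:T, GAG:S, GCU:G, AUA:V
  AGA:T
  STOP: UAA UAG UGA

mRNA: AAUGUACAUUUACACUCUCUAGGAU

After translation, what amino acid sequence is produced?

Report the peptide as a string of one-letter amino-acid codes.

Answer: VRSRTV

Derivation:
start AUG at pos 1
pos 1: AUG -> V; peptide=V
pos 4: UAC -> R; peptide=VR
pos 7: AUU -> S; peptide=VRS
pos 10: UAC -> R; peptide=VRSR
pos 13: ACU -> T; peptide=VRSRT
pos 16: CUC -> V; peptide=VRSRTV
pos 19: UAG -> STOP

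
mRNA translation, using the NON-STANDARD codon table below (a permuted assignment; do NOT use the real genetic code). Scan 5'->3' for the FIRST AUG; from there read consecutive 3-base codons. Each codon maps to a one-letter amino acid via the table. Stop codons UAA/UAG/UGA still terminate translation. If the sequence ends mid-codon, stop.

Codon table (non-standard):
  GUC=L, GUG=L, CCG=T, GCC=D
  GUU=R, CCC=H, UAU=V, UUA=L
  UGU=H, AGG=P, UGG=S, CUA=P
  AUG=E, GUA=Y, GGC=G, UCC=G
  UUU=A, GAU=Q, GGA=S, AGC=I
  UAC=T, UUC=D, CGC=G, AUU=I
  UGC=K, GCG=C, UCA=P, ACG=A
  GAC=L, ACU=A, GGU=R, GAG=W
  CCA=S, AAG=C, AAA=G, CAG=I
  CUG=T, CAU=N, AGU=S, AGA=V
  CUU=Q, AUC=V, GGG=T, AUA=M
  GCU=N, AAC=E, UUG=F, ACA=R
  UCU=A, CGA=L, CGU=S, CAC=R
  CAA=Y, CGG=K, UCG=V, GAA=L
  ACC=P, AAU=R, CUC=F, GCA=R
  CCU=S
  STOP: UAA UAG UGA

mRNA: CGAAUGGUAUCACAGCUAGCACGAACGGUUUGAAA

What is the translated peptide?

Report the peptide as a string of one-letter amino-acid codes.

Answer: EYPIPRLAR

Derivation:
start AUG at pos 3
pos 3: AUG -> E; peptide=E
pos 6: GUA -> Y; peptide=EY
pos 9: UCA -> P; peptide=EYP
pos 12: CAG -> I; peptide=EYPI
pos 15: CUA -> P; peptide=EYPIP
pos 18: GCA -> R; peptide=EYPIPR
pos 21: CGA -> L; peptide=EYPIPRL
pos 24: ACG -> A; peptide=EYPIPRLA
pos 27: GUU -> R; peptide=EYPIPRLAR
pos 30: UGA -> STOP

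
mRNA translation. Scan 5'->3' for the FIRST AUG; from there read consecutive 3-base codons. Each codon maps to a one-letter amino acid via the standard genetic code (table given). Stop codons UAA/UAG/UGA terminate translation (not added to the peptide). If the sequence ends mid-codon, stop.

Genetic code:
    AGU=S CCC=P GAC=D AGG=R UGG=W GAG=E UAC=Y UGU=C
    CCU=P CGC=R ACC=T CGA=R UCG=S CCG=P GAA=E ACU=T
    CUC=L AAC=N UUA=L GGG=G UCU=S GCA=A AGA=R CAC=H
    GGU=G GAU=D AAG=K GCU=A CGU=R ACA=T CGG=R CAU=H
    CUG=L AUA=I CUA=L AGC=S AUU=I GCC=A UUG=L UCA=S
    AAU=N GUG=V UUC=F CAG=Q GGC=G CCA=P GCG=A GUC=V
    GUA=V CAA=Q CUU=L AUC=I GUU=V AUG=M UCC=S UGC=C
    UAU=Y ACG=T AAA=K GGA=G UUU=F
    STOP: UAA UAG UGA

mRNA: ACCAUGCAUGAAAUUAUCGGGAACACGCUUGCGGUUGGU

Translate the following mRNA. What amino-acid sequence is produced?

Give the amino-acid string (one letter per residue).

Answer: MHEIIGNTLAVG

Derivation:
start AUG at pos 3
pos 3: AUG -> M; peptide=M
pos 6: CAU -> H; peptide=MH
pos 9: GAA -> E; peptide=MHE
pos 12: AUU -> I; peptide=MHEI
pos 15: AUC -> I; peptide=MHEII
pos 18: GGG -> G; peptide=MHEIIG
pos 21: AAC -> N; peptide=MHEIIGN
pos 24: ACG -> T; peptide=MHEIIGNT
pos 27: CUU -> L; peptide=MHEIIGNTL
pos 30: GCG -> A; peptide=MHEIIGNTLA
pos 33: GUU -> V; peptide=MHEIIGNTLAV
pos 36: GGU -> G; peptide=MHEIIGNTLAVG
pos 39: only 0 nt remain (<3), stop (end of mRNA)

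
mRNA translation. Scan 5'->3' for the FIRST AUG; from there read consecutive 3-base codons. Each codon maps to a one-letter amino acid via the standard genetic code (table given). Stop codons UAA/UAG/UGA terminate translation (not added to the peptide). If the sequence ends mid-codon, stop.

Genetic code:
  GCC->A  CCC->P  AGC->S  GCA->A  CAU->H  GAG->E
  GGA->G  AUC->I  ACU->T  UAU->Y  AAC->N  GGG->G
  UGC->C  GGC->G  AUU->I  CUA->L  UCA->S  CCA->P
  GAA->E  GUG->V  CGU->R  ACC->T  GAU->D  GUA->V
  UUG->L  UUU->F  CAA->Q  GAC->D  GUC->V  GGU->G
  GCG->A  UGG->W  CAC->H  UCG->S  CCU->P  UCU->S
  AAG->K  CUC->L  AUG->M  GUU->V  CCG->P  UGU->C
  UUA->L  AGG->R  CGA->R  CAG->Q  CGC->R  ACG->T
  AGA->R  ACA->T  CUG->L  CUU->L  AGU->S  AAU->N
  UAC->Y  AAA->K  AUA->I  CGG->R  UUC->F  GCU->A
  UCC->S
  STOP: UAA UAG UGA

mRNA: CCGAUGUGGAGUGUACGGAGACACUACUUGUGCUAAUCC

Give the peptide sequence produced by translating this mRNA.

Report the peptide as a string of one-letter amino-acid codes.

start AUG at pos 3
pos 3: AUG -> M; peptide=M
pos 6: UGG -> W; peptide=MW
pos 9: AGU -> S; peptide=MWS
pos 12: GUA -> V; peptide=MWSV
pos 15: CGG -> R; peptide=MWSVR
pos 18: AGA -> R; peptide=MWSVRR
pos 21: CAC -> H; peptide=MWSVRRH
pos 24: UAC -> Y; peptide=MWSVRRHY
pos 27: UUG -> L; peptide=MWSVRRHYL
pos 30: UGC -> C; peptide=MWSVRRHYLC
pos 33: UAA -> STOP

Answer: MWSVRRHYLC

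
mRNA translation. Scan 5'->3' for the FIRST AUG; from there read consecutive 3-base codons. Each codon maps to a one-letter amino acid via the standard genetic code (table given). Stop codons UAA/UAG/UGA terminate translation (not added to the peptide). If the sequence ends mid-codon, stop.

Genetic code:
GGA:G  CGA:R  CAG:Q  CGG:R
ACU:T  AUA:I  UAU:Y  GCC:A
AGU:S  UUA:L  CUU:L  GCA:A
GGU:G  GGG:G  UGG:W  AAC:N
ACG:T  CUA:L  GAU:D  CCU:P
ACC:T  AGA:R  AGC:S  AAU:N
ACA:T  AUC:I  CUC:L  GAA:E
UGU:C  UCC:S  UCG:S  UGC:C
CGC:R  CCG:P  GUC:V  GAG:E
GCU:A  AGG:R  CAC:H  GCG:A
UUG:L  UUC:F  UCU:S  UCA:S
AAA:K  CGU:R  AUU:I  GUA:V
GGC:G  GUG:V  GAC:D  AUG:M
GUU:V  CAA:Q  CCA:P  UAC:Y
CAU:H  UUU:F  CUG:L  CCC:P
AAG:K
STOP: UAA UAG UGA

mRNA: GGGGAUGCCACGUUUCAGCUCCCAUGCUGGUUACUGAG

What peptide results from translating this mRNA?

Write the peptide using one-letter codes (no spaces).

Answer: MPRFSSHAGY

Derivation:
start AUG at pos 4
pos 4: AUG -> M; peptide=M
pos 7: CCA -> P; peptide=MP
pos 10: CGU -> R; peptide=MPR
pos 13: UUC -> F; peptide=MPRF
pos 16: AGC -> S; peptide=MPRFS
pos 19: UCC -> S; peptide=MPRFSS
pos 22: CAU -> H; peptide=MPRFSSH
pos 25: GCU -> A; peptide=MPRFSSHA
pos 28: GGU -> G; peptide=MPRFSSHAG
pos 31: UAC -> Y; peptide=MPRFSSHAGY
pos 34: UGA -> STOP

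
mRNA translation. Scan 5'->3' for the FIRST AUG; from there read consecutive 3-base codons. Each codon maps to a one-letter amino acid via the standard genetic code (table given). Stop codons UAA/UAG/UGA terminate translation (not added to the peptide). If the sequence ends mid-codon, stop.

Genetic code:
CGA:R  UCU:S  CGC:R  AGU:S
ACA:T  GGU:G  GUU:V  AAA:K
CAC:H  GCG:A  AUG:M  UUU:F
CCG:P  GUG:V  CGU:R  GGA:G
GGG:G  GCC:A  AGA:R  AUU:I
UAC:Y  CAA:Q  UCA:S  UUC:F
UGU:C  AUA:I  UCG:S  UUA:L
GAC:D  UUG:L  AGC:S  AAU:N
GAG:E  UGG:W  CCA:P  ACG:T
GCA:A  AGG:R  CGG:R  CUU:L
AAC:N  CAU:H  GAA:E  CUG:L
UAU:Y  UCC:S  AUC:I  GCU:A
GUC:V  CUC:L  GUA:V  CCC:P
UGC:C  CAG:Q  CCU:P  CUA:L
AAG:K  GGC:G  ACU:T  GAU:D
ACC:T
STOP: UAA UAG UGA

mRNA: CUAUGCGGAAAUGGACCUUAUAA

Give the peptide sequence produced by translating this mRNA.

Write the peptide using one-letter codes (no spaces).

start AUG at pos 2
pos 2: AUG -> M; peptide=M
pos 5: CGG -> R; peptide=MR
pos 8: AAA -> K; peptide=MRK
pos 11: UGG -> W; peptide=MRKW
pos 14: ACC -> T; peptide=MRKWT
pos 17: UUA -> L; peptide=MRKWTL
pos 20: UAA -> STOP

Answer: MRKWTL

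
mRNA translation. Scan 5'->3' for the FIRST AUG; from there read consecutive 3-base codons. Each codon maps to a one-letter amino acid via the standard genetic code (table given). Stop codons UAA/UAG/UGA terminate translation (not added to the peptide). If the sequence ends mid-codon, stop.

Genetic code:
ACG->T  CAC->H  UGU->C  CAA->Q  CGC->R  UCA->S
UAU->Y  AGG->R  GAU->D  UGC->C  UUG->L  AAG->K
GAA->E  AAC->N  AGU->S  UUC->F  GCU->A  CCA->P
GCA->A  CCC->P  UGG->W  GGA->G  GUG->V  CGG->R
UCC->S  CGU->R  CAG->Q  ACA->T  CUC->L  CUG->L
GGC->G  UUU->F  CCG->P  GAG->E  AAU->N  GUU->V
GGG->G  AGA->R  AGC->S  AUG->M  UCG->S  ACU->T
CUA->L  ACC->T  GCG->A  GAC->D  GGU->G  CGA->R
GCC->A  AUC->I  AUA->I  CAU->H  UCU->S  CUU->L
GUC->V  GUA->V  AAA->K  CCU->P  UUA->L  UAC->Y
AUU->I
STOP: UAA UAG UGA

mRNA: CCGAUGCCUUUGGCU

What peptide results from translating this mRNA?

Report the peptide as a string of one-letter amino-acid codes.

Answer: MPLA

Derivation:
start AUG at pos 3
pos 3: AUG -> M; peptide=M
pos 6: CCU -> P; peptide=MP
pos 9: UUG -> L; peptide=MPL
pos 12: GCU -> A; peptide=MPLA
pos 15: only 0 nt remain (<3), stop (end of mRNA)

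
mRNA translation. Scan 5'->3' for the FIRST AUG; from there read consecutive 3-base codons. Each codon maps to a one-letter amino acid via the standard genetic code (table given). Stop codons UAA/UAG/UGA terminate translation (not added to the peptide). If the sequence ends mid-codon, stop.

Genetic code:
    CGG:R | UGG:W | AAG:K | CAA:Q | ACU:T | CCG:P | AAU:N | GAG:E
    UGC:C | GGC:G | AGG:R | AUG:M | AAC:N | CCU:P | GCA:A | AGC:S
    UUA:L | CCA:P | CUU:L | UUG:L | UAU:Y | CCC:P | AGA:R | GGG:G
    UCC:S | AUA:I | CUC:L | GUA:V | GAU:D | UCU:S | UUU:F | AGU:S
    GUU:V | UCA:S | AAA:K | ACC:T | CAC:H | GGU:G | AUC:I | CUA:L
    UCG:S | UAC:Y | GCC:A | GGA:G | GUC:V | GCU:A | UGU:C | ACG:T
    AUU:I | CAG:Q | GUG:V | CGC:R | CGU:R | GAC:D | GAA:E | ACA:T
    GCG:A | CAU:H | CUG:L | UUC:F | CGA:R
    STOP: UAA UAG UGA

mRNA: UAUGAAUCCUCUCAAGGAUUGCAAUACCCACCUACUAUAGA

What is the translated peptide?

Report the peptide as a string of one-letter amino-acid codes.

start AUG at pos 1
pos 1: AUG -> M; peptide=M
pos 4: AAU -> N; peptide=MN
pos 7: CCU -> P; peptide=MNP
pos 10: CUC -> L; peptide=MNPL
pos 13: AAG -> K; peptide=MNPLK
pos 16: GAU -> D; peptide=MNPLKD
pos 19: UGC -> C; peptide=MNPLKDC
pos 22: AAU -> N; peptide=MNPLKDCN
pos 25: ACC -> T; peptide=MNPLKDCNT
pos 28: CAC -> H; peptide=MNPLKDCNTH
pos 31: CUA -> L; peptide=MNPLKDCNTHL
pos 34: CUA -> L; peptide=MNPLKDCNTHLL
pos 37: UAG -> STOP

Answer: MNPLKDCNTHLL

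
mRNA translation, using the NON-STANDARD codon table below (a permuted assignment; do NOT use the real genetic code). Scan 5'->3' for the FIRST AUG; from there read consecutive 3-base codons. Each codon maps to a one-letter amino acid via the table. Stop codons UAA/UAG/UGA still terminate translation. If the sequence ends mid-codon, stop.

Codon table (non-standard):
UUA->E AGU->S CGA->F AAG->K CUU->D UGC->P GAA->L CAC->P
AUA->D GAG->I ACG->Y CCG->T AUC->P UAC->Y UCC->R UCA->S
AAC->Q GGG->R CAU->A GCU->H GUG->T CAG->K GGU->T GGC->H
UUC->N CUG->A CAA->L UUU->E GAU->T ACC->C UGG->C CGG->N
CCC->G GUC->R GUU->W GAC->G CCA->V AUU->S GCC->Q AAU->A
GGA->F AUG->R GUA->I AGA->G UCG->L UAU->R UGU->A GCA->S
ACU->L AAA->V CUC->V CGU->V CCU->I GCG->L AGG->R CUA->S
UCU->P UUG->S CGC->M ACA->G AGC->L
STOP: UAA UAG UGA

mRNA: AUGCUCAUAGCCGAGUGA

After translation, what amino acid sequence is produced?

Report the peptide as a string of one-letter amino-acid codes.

start AUG at pos 0
pos 0: AUG -> R; peptide=R
pos 3: CUC -> V; peptide=RV
pos 6: AUA -> D; peptide=RVD
pos 9: GCC -> Q; peptide=RVDQ
pos 12: GAG -> I; peptide=RVDQI
pos 15: UGA -> STOP

Answer: RVDQI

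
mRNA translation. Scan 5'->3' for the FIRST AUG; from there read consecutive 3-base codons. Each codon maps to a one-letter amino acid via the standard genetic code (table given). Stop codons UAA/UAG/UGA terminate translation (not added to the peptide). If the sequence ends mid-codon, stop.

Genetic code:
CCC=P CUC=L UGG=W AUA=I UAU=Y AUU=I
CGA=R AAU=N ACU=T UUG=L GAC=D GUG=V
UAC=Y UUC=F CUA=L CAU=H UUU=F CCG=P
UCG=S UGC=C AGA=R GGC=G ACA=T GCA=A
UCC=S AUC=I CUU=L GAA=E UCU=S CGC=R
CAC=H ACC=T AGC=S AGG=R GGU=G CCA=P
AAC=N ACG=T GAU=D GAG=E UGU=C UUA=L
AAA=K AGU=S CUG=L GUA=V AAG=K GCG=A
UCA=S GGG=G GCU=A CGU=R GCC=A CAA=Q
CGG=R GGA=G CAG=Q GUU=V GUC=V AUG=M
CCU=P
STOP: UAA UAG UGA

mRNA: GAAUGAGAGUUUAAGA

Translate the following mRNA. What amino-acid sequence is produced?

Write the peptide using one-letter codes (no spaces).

start AUG at pos 2
pos 2: AUG -> M; peptide=M
pos 5: AGA -> R; peptide=MR
pos 8: GUU -> V; peptide=MRV
pos 11: UAA -> STOP

Answer: MRV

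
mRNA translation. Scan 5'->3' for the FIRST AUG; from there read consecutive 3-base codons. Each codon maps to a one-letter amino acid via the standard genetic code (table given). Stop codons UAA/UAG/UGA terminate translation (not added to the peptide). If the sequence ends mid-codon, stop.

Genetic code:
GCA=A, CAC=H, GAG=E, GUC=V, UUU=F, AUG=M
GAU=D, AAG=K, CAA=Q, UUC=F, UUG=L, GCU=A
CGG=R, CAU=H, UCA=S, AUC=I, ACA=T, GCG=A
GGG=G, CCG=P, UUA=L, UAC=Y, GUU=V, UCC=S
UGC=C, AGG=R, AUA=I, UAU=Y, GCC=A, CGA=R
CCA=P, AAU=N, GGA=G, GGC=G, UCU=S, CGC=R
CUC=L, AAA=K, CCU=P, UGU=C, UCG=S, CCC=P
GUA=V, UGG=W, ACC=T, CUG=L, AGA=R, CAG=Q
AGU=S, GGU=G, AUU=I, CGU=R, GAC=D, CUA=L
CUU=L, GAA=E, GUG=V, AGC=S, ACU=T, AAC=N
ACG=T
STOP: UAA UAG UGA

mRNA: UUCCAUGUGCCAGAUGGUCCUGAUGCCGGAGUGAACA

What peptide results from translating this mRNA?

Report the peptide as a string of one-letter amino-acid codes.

Answer: MCQMVLMPE

Derivation:
start AUG at pos 4
pos 4: AUG -> M; peptide=M
pos 7: UGC -> C; peptide=MC
pos 10: CAG -> Q; peptide=MCQ
pos 13: AUG -> M; peptide=MCQM
pos 16: GUC -> V; peptide=MCQMV
pos 19: CUG -> L; peptide=MCQMVL
pos 22: AUG -> M; peptide=MCQMVLM
pos 25: CCG -> P; peptide=MCQMVLMP
pos 28: GAG -> E; peptide=MCQMVLMPE
pos 31: UGA -> STOP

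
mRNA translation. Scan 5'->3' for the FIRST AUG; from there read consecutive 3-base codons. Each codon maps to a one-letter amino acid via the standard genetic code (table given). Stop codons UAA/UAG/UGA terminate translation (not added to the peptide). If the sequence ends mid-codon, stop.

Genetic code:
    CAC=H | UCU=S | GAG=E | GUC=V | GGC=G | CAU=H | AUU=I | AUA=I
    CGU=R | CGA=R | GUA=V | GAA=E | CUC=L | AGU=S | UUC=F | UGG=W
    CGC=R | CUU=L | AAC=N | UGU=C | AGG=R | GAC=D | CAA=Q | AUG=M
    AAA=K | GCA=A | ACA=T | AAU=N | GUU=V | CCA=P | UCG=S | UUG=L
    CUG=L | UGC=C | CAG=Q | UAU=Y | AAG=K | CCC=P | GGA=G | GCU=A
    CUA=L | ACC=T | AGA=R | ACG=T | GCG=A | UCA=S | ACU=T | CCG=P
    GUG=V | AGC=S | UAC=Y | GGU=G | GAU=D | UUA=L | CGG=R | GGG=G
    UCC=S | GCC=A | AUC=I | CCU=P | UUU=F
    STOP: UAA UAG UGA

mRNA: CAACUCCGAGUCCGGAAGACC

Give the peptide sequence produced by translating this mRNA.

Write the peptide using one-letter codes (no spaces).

Answer: (empty: no AUG start codon)

Derivation:
no AUG start codon found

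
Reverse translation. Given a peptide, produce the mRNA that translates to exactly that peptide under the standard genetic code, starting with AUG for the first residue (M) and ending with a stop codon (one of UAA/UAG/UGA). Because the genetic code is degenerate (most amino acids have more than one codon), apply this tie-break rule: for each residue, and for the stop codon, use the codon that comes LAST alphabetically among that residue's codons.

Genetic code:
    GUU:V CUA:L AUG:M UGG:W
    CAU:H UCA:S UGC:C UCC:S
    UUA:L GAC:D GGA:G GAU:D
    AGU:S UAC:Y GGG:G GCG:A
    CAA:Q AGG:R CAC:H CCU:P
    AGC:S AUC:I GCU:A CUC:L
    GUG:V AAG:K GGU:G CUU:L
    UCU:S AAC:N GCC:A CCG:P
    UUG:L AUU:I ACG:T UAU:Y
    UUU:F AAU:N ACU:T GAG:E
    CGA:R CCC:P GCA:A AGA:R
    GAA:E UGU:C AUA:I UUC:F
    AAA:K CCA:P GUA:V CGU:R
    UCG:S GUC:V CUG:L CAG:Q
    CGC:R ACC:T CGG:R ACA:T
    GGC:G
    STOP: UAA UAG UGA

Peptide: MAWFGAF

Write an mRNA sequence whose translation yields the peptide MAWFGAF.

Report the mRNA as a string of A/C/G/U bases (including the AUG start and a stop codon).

Answer: mRNA: AUGGCUUGGUUUGGUGCUUUUUGA

Derivation:
residue 1: M -> AUG (start codon)
residue 2: A codons sorted = GCA,GCC,GCG,GCU -> pick last = GCU
residue 3: W -> UGG (only codon)
residue 4: F codons sorted = UUC,UUU -> pick last = UUU
residue 5: G codons sorted = GGA,GGC,GGG,GGU -> pick last = GGU
residue 6: A codons sorted = GCA,GCC,GCG,GCU -> pick last = GCU
residue 7: F codons sorted = UUC,UUU -> pick last = UUU
terminator: stop codons sorted = UAA,UAG,UGA -> pick last = UGA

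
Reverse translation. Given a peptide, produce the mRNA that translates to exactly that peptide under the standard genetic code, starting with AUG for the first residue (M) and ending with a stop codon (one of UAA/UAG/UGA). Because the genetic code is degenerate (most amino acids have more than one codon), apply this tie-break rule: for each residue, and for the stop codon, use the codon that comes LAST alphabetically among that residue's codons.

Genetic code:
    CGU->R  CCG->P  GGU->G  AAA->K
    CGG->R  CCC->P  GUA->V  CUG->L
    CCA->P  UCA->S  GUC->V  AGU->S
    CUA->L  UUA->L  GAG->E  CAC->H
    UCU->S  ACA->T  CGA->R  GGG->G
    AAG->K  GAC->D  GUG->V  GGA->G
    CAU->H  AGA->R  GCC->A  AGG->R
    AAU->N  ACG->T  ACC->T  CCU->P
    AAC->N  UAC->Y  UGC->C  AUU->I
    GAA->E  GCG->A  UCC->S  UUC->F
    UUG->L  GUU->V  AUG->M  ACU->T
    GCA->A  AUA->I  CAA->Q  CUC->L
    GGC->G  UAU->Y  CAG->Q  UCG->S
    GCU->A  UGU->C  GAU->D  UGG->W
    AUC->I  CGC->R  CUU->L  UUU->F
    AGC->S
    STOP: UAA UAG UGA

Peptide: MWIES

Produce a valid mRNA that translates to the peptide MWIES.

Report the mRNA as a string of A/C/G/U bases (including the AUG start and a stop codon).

Answer: mRNA: AUGUGGAUUGAGUCUUGA

Derivation:
residue 1: M -> AUG (start codon)
residue 2: W -> UGG (only codon)
residue 3: I codons sorted = AUA,AUC,AUU -> pick last = AUU
residue 4: E codons sorted = GAA,GAG -> pick last = GAG
residue 5: S codons sorted = AGC,AGU,UCA,UCC,UCG,UCU -> pick last = UCU
terminator: stop codons sorted = UAA,UAG,UGA -> pick last = UGA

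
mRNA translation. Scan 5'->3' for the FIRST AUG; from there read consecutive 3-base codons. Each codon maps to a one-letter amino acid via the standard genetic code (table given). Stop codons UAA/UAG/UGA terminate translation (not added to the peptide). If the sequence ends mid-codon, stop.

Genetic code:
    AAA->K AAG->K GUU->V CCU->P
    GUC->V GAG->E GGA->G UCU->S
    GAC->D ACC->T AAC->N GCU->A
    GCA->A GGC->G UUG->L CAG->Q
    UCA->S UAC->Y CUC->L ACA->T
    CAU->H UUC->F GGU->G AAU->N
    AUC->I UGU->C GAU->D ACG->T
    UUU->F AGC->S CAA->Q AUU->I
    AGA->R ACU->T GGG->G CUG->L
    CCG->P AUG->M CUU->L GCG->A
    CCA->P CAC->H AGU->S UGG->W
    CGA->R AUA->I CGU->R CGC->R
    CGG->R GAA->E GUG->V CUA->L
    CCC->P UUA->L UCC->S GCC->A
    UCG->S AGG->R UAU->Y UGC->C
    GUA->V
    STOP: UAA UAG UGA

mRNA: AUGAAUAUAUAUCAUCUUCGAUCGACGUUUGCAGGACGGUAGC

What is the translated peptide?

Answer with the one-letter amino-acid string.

Answer: MNIYHLRSTFAGR

Derivation:
start AUG at pos 0
pos 0: AUG -> M; peptide=M
pos 3: AAU -> N; peptide=MN
pos 6: AUA -> I; peptide=MNI
pos 9: UAU -> Y; peptide=MNIY
pos 12: CAU -> H; peptide=MNIYH
pos 15: CUU -> L; peptide=MNIYHL
pos 18: CGA -> R; peptide=MNIYHLR
pos 21: UCG -> S; peptide=MNIYHLRS
pos 24: ACG -> T; peptide=MNIYHLRST
pos 27: UUU -> F; peptide=MNIYHLRSTF
pos 30: GCA -> A; peptide=MNIYHLRSTFA
pos 33: GGA -> G; peptide=MNIYHLRSTFAG
pos 36: CGG -> R; peptide=MNIYHLRSTFAGR
pos 39: UAG -> STOP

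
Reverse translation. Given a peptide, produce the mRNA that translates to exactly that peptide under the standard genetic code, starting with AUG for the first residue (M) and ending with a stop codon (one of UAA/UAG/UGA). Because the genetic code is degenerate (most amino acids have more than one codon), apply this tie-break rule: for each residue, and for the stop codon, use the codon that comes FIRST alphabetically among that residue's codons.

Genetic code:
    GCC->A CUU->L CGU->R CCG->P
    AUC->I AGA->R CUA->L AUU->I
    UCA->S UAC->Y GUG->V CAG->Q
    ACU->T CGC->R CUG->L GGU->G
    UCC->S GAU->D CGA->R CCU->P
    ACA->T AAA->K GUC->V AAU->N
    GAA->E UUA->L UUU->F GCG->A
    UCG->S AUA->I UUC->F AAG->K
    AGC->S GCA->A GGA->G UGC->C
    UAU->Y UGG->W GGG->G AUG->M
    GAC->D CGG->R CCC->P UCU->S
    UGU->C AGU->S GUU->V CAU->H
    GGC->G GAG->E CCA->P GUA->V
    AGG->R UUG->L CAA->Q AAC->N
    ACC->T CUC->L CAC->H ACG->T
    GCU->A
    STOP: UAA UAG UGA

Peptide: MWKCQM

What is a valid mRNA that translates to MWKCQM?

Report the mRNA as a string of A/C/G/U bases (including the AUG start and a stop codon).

Answer: mRNA: AUGUGGAAAUGCCAAAUGUAA

Derivation:
residue 1: M -> AUG (start codon)
residue 2: W -> UGG (only codon)
residue 3: K codons sorted = AAA,AAG -> pick first = AAA
residue 4: C codons sorted = UGC,UGU -> pick first = UGC
residue 5: Q codons sorted = CAA,CAG -> pick first = CAA
residue 6: M -> AUG (only codon)
terminator: stop codons sorted = UAA,UAG,UGA -> pick first = UAA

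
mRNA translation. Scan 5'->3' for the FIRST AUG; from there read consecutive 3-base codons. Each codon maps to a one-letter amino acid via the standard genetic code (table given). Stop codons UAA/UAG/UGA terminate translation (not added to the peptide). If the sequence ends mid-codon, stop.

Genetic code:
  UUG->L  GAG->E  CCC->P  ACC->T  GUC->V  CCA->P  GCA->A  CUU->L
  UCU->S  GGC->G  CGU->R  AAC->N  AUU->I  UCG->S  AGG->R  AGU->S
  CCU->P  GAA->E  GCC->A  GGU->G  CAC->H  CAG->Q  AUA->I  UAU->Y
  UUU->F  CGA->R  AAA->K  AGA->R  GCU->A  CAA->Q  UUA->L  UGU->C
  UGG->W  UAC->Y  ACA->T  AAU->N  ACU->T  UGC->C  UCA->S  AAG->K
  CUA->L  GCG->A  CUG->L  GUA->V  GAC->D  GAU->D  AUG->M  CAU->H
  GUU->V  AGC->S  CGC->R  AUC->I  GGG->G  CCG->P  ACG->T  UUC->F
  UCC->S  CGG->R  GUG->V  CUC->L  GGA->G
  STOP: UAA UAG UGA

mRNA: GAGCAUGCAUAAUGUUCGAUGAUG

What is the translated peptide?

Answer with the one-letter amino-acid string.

Answer: MHNVR

Derivation:
start AUG at pos 4
pos 4: AUG -> M; peptide=M
pos 7: CAU -> H; peptide=MH
pos 10: AAU -> N; peptide=MHN
pos 13: GUU -> V; peptide=MHNV
pos 16: CGA -> R; peptide=MHNVR
pos 19: UGA -> STOP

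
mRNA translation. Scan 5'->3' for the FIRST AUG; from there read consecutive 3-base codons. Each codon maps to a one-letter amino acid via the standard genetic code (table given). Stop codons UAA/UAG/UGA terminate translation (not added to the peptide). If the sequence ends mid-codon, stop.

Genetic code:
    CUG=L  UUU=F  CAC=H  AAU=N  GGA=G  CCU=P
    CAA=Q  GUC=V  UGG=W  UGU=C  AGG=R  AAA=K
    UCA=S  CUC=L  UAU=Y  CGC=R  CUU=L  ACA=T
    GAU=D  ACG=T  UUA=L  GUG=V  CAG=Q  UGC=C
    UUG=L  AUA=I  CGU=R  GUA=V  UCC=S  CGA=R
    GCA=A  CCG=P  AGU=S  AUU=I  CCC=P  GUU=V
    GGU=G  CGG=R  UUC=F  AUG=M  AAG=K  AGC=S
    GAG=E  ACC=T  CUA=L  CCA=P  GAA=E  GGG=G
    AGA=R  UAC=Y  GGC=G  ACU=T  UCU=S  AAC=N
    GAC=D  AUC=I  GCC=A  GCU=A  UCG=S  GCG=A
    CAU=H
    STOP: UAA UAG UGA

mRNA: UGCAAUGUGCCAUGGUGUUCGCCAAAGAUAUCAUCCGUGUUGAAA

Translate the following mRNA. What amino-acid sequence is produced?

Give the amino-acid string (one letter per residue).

Answer: MCHGVRQRYHPC

Derivation:
start AUG at pos 4
pos 4: AUG -> M; peptide=M
pos 7: UGC -> C; peptide=MC
pos 10: CAU -> H; peptide=MCH
pos 13: GGU -> G; peptide=MCHG
pos 16: GUU -> V; peptide=MCHGV
pos 19: CGC -> R; peptide=MCHGVR
pos 22: CAA -> Q; peptide=MCHGVRQ
pos 25: AGA -> R; peptide=MCHGVRQR
pos 28: UAU -> Y; peptide=MCHGVRQRY
pos 31: CAU -> H; peptide=MCHGVRQRYH
pos 34: CCG -> P; peptide=MCHGVRQRYHP
pos 37: UGU -> C; peptide=MCHGVRQRYHPC
pos 40: UGA -> STOP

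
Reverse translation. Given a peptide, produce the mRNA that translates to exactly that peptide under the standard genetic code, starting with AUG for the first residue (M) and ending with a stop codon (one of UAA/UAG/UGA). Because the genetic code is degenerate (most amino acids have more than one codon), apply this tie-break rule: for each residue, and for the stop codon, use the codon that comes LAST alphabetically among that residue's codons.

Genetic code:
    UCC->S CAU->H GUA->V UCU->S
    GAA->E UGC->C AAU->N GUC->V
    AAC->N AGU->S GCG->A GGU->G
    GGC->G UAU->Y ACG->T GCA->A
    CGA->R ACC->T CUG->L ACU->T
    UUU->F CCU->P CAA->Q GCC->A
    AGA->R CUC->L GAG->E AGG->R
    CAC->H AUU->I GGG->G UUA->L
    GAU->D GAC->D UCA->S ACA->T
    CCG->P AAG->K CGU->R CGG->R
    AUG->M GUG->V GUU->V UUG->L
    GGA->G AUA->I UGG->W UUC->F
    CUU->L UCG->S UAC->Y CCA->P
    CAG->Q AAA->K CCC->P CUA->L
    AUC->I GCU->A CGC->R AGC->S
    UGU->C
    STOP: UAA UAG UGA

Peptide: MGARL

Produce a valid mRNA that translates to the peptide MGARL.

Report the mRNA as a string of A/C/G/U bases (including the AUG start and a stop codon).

Answer: mRNA: AUGGGUGCUCGUUUGUGA

Derivation:
residue 1: M -> AUG (start codon)
residue 2: G codons sorted = GGA,GGC,GGG,GGU -> pick last = GGU
residue 3: A codons sorted = GCA,GCC,GCG,GCU -> pick last = GCU
residue 4: R codons sorted = AGA,AGG,CGA,CGC,CGG,CGU -> pick last = CGU
residue 5: L codons sorted = CUA,CUC,CUG,CUU,UUA,UUG -> pick last = UUG
terminator: stop codons sorted = UAA,UAG,UGA -> pick last = UGA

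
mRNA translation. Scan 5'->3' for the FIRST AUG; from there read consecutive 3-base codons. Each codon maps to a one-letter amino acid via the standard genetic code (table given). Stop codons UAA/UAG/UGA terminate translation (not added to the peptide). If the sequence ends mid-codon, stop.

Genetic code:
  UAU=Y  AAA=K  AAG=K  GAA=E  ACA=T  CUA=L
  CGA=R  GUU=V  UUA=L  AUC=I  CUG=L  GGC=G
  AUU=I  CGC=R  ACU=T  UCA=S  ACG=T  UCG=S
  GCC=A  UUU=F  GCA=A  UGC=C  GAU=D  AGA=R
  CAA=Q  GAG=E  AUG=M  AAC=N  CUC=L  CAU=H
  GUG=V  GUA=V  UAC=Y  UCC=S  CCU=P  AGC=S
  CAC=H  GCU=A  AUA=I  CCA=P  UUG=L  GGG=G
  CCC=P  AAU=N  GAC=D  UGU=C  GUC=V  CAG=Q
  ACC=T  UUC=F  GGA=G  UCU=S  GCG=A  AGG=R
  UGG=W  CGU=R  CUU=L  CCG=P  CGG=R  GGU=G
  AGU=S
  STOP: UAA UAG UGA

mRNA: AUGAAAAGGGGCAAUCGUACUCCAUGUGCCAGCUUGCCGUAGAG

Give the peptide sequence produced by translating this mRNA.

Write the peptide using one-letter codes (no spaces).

start AUG at pos 0
pos 0: AUG -> M; peptide=M
pos 3: AAA -> K; peptide=MK
pos 6: AGG -> R; peptide=MKR
pos 9: GGC -> G; peptide=MKRG
pos 12: AAU -> N; peptide=MKRGN
pos 15: CGU -> R; peptide=MKRGNR
pos 18: ACU -> T; peptide=MKRGNRT
pos 21: CCA -> P; peptide=MKRGNRTP
pos 24: UGU -> C; peptide=MKRGNRTPC
pos 27: GCC -> A; peptide=MKRGNRTPCA
pos 30: AGC -> S; peptide=MKRGNRTPCAS
pos 33: UUG -> L; peptide=MKRGNRTPCASL
pos 36: CCG -> P; peptide=MKRGNRTPCASLP
pos 39: UAG -> STOP

Answer: MKRGNRTPCASLP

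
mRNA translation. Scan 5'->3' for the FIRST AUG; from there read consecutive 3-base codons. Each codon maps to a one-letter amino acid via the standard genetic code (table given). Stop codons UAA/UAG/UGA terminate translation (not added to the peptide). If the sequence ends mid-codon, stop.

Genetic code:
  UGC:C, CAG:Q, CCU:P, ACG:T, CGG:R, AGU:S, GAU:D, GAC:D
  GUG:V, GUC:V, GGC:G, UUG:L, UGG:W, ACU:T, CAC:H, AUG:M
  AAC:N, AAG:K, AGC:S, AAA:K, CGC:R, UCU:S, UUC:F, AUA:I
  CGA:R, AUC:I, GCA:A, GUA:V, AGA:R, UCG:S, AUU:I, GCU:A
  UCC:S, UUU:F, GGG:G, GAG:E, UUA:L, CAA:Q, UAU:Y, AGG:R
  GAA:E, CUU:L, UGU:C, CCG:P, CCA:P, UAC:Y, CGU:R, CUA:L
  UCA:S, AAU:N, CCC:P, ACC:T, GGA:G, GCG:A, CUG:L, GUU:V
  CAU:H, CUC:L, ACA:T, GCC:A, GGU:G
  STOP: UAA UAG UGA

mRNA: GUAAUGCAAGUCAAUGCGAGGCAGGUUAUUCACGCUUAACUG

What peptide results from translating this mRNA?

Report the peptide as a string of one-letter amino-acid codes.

start AUG at pos 3
pos 3: AUG -> M; peptide=M
pos 6: CAA -> Q; peptide=MQ
pos 9: GUC -> V; peptide=MQV
pos 12: AAU -> N; peptide=MQVN
pos 15: GCG -> A; peptide=MQVNA
pos 18: AGG -> R; peptide=MQVNAR
pos 21: CAG -> Q; peptide=MQVNARQ
pos 24: GUU -> V; peptide=MQVNARQV
pos 27: AUU -> I; peptide=MQVNARQVI
pos 30: CAC -> H; peptide=MQVNARQVIH
pos 33: GCU -> A; peptide=MQVNARQVIHA
pos 36: UAA -> STOP

Answer: MQVNARQVIHA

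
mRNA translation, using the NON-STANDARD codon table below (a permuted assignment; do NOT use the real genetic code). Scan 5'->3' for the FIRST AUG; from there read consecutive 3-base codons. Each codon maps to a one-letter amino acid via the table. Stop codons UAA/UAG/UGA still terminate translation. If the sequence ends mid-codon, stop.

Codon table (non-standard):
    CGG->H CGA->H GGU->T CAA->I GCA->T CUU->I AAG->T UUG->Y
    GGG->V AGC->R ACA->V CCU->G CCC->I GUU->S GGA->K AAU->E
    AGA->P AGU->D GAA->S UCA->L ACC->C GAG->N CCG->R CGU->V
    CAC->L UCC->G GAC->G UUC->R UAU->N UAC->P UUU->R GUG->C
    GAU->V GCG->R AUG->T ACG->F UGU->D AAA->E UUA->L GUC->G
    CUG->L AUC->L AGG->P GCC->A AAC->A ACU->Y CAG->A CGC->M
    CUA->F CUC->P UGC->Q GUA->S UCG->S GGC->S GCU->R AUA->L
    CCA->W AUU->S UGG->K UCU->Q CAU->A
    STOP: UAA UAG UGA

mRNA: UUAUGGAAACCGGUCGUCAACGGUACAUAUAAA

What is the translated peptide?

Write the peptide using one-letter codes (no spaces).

start AUG at pos 2
pos 2: AUG -> T; peptide=T
pos 5: GAA -> S; peptide=TS
pos 8: ACC -> C; peptide=TSC
pos 11: GGU -> T; peptide=TSCT
pos 14: CGU -> V; peptide=TSCTV
pos 17: CAA -> I; peptide=TSCTVI
pos 20: CGG -> H; peptide=TSCTVIH
pos 23: UAC -> P; peptide=TSCTVIHP
pos 26: AUA -> L; peptide=TSCTVIHPL
pos 29: UAA -> STOP

Answer: TSCTVIHPL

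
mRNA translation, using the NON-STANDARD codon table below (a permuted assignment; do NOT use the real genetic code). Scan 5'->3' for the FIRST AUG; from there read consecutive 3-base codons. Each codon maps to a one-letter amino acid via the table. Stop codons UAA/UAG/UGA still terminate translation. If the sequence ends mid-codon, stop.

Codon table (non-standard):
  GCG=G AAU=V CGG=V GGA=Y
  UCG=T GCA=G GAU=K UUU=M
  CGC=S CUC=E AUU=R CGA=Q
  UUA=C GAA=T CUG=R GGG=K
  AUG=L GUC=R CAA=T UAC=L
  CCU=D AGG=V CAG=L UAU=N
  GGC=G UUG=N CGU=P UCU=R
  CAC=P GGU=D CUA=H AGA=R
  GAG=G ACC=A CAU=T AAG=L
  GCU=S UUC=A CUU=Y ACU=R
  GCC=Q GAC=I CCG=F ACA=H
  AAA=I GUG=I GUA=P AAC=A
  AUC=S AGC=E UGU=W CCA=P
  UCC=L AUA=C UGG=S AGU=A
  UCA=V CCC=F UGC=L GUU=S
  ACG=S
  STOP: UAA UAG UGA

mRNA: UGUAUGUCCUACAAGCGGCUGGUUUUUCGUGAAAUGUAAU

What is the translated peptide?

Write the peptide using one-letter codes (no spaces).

start AUG at pos 3
pos 3: AUG -> L; peptide=L
pos 6: UCC -> L; peptide=LL
pos 9: UAC -> L; peptide=LLL
pos 12: AAG -> L; peptide=LLLL
pos 15: CGG -> V; peptide=LLLLV
pos 18: CUG -> R; peptide=LLLLVR
pos 21: GUU -> S; peptide=LLLLVRS
pos 24: UUU -> M; peptide=LLLLVRSM
pos 27: CGU -> P; peptide=LLLLVRSMP
pos 30: GAA -> T; peptide=LLLLVRSMPT
pos 33: AUG -> L; peptide=LLLLVRSMPTL
pos 36: UAA -> STOP

Answer: LLLLVRSMPTL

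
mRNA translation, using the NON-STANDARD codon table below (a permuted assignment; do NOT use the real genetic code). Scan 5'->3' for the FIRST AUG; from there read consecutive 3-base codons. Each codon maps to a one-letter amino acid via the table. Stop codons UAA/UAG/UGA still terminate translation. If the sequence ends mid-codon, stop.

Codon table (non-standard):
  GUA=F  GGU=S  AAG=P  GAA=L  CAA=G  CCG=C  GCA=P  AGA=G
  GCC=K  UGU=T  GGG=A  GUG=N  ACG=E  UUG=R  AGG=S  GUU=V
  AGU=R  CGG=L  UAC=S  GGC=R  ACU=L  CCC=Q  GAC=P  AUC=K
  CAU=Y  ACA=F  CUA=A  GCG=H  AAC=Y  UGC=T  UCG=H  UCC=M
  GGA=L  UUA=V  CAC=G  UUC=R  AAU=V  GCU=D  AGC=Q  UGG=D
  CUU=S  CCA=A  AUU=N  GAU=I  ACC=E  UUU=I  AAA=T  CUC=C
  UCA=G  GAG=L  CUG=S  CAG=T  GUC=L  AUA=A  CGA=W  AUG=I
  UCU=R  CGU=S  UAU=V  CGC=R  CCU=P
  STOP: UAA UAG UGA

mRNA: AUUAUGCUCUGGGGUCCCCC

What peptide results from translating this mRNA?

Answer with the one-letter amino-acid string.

Answer: ICDSQ

Derivation:
start AUG at pos 3
pos 3: AUG -> I; peptide=I
pos 6: CUC -> C; peptide=IC
pos 9: UGG -> D; peptide=ICD
pos 12: GGU -> S; peptide=ICDS
pos 15: CCC -> Q; peptide=ICDSQ
pos 18: only 2 nt remain (<3), stop (end of mRNA)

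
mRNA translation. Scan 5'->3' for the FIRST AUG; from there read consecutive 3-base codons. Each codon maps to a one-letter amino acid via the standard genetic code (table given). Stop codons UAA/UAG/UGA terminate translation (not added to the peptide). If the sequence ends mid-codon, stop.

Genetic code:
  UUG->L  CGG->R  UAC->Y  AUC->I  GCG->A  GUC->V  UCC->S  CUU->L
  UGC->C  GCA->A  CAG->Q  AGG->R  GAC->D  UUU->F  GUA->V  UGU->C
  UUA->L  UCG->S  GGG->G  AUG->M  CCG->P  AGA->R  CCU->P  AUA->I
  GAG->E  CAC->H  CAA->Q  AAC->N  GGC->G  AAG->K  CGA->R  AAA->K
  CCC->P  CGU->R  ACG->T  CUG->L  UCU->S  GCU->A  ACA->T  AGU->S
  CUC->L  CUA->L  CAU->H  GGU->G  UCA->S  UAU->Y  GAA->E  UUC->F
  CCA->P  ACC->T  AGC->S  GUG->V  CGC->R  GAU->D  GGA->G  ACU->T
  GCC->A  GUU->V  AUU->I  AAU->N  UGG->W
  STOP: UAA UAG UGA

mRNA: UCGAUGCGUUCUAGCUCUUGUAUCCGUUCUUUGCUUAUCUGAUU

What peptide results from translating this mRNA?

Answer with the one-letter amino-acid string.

start AUG at pos 3
pos 3: AUG -> M; peptide=M
pos 6: CGU -> R; peptide=MR
pos 9: UCU -> S; peptide=MRS
pos 12: AGC -> S; peptide=MRSS
pos 15: UCU -> S; peptide=MRSSS
pos 18: UGU -> C; peptide=MRSSSC
pos 21: AUC -> I; peptide=MRSSSCI
pos 24: CGU -> R; peptide=MRSSSCIR
pos 27: UCU -> S; peptide=MRSSSCIRS
pos 30: UUG -> L; peptide=MRSSSCIRSL
pos 33: CUU -> L; peptide=MRSSSCIRSLL
pos 36: AUC -> I; peptide=MRSSSCIRSLLI
pos 39: UGA -> STOP

Answer: MRSSSCIRSLLI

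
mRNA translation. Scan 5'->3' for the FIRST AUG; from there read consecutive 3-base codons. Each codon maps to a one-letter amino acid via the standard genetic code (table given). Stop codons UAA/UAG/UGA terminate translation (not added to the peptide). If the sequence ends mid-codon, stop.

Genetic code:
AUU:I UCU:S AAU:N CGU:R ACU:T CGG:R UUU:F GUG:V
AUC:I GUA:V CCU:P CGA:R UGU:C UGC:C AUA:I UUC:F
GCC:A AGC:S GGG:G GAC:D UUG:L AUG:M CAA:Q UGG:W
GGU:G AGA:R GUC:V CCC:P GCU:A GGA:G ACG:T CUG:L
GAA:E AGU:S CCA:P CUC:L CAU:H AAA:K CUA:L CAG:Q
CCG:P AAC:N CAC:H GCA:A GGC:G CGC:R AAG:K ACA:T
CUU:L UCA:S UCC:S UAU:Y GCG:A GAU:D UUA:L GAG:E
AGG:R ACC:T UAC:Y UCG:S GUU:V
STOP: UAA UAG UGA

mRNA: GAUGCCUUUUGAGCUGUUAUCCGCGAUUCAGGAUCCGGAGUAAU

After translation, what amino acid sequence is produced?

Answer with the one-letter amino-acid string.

start AUG at pos 1
pos 1: AUG -> M; peptide=M
pos 4: CCU -> P; peptide=MP
pos 7: UUU -> F; peptide=MPF
pos 10: GAG -> E; peptide=MPFE
pos 13: CUG -> L; peptide=MPFEL
pos 16: UUA -> L; peptide=MPFELL
pos 19: UCC -> S; peptide=MPFELLS
pos 22: GCG -> A; peptide=MPFELLSA
pos 25: AUU -> I; peptide=MPFELLSAI
pos 28: CAG -> Q; peptide=MPFELLSAIQ
pos 31: GAU -> D; peptide=MPFELLSAIQD
pos 34: CCG -> P; peptide=MPFELLSAIQDP
pos 37: GAG -> E; peptide=MPFELLSAIQDPE
pos 40: UAA -> STOP

Answer: MPFELLSAIQDPE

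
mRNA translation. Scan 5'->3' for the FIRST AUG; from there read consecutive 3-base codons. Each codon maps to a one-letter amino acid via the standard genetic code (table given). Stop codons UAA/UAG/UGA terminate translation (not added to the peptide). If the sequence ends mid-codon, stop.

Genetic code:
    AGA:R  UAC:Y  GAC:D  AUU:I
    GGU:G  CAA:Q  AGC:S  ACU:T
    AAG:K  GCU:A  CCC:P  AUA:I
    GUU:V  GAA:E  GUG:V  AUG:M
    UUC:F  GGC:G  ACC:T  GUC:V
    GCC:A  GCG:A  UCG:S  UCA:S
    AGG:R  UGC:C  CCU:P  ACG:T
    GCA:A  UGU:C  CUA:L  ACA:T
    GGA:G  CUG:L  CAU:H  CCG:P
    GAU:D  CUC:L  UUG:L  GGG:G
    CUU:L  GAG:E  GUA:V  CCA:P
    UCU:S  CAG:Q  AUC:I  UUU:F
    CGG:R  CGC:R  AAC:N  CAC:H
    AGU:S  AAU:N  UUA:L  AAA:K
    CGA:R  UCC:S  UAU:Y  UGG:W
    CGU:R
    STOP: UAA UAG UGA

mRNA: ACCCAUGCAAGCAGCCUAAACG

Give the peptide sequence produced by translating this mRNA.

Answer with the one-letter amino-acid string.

Answer: MQAA

Derivation:
start AUG at pos 4
pos 4: AUG -> M; peptide=M
pos 7: CAA -> Q; peptide=MQ
pos 10: GCA -> A; peptide=MQA
pos 13: GCC -> A; peptide=MQAA
pos 16: UAA -> STOP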